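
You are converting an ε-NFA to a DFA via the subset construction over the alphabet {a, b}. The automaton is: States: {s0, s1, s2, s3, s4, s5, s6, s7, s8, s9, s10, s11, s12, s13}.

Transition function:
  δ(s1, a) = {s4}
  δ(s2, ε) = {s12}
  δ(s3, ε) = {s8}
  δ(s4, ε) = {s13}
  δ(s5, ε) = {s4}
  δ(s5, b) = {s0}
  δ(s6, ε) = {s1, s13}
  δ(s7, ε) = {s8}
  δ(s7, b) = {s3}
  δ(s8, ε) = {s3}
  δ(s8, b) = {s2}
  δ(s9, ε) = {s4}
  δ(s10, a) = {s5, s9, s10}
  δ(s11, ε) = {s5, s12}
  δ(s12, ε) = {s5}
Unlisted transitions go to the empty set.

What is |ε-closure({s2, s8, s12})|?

7

Start with {s2, s8, s12}.
From s8 via ε: add s3.
From s12 via ε: add s5.
From s5 via ε: add s4.
From s4 via ε: add s13.
ε-closure = {s2, s3, s4, s5, s8, s12, s13}, which has 7 states.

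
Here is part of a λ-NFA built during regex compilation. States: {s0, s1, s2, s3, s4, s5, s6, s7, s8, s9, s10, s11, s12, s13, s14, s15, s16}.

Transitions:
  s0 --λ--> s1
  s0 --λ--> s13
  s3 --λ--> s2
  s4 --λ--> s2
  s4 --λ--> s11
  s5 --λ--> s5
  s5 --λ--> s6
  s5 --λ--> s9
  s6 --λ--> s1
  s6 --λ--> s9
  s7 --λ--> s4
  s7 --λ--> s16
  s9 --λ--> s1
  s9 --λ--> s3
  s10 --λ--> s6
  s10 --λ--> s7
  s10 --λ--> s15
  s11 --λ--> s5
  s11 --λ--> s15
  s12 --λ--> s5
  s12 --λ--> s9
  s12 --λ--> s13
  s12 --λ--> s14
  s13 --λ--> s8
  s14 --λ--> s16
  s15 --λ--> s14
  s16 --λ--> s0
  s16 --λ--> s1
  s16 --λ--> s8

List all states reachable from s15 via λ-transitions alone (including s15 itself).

Start with {s15}.
From s15 via λ: add s14.
From s14 via λ: add s16.
From s16 via λ: add s0, s1, s8.
From s0 via λ: add s13.
No new states can be added; the closed set is {s0, s1, s8, s13, s14, s15, s16}.

{s0, s1, s8, s13, s14, s15, s16}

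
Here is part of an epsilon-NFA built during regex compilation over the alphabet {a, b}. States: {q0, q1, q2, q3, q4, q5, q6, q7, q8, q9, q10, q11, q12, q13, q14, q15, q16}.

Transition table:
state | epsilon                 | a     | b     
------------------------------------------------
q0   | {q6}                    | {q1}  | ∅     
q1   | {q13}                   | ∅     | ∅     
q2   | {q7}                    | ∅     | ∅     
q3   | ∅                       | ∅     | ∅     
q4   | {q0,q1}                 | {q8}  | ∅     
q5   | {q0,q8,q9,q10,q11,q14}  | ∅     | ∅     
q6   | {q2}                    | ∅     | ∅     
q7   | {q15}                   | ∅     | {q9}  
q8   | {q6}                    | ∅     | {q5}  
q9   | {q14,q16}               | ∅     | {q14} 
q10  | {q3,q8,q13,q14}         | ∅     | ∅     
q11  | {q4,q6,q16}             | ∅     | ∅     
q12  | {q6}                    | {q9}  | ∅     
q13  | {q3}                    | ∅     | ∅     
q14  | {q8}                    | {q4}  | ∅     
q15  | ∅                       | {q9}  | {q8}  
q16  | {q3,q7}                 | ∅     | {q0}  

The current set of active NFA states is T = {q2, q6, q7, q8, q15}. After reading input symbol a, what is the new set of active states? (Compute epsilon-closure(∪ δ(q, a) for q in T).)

q15 on a → {q9}.
No a-transition from q2, q6, q7, q8.
Union after reading a: {q9}.
Now take the epsilon-closure:
From q9 via epsilon: add q14, q16.
From q14 via epsilon: add q8.
From q16 via epsilon: add q3, q7.
From q7 via epsilon: add q15.
From q8 via epsilon: add q6.
From q6 via epsilon: add q2.
No new states can be added; the closed set is {q2, q3, q6, q7, q8, q9, q14, q15, q16}.

{q2, q3, q6, q7, q8, q9, q14, q15, q16}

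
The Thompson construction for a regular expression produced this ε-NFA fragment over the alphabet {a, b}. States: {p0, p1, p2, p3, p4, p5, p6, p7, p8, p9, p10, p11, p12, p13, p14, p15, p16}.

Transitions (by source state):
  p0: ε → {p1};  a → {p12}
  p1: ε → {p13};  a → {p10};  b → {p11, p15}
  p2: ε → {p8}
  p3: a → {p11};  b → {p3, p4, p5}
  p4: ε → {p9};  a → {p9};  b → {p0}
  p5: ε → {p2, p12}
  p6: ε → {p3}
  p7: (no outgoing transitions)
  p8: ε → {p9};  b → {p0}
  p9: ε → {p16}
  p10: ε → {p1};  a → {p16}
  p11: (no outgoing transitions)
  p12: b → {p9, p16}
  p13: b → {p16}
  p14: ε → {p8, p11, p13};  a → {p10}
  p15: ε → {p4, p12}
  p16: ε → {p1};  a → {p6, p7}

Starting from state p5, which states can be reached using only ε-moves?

Start with {p5}.
From p5 via ε: add p2, p12.
From p2 via ε: add p8.
From p8 via ε: add p9.
From p9 via ε: add p16.
From p16 via ε: add p1.
From p1 via ε: add p13.
No new states can be added; the closed set is {p1, p2, p5, p8, p9, p12, p13, p16}.

{p1, p2, p5, p8, p9, p12, p13, p16}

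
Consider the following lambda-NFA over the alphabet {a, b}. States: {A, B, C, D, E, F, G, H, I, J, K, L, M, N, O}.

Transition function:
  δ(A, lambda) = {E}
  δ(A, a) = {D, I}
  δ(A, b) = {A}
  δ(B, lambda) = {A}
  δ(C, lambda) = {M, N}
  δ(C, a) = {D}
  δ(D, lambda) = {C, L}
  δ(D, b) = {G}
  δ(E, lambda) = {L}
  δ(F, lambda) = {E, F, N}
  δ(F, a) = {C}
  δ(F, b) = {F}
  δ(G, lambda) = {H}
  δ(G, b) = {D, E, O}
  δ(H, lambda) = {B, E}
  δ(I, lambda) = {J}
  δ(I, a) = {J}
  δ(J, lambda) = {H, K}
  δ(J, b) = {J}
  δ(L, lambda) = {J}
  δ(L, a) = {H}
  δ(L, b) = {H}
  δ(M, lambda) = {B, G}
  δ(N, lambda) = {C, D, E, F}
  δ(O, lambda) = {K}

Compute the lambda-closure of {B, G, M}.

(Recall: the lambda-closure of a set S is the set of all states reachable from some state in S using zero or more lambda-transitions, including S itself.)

Start with {B, G, M}.
From B via lambda: add A.
From G via lambda: add H.
From A via lambda: add E.
From E via lambda: add L.
From L via lambda: add J.
From J via lambda: add K.
No new states can be added; the closed set is {A, B, E, G, H, J, K, L, M}.

{A, B, E, G, H, J, K, L, M}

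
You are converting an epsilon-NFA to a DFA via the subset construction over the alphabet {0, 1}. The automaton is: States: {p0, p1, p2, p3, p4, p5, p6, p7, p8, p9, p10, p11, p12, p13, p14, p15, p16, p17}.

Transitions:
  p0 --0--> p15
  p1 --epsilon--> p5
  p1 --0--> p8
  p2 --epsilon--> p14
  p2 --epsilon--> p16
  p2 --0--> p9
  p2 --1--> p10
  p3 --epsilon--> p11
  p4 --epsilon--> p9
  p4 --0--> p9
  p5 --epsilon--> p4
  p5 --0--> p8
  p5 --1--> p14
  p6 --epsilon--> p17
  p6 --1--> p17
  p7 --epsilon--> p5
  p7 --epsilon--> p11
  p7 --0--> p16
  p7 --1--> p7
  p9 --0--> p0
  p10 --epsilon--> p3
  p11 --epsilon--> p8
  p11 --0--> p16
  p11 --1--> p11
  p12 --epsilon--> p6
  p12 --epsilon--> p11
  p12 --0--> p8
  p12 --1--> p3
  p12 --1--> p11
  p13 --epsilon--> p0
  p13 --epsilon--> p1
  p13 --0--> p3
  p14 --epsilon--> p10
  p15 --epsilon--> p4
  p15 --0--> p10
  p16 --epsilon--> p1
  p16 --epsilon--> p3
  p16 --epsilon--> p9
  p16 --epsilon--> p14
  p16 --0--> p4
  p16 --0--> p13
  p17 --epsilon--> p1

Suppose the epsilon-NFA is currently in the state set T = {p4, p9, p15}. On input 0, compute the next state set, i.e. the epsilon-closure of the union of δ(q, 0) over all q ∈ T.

p4 on 0 → {p9}.
p9 on 0 → {p0}.
p15 on 0 → {p10}.
Union after reading 0: {p0, p9, p10}.
Now take the epsilon-closure:
From p10 via epsilon: add p3.
From p3 via epsilon: add p11.
From p11 via epsilon: add p8.
No new states can be added; the closed set is {p0, p3, p8, p9, p10, p11}.

{p0, p3, p8, p9, p10, p11}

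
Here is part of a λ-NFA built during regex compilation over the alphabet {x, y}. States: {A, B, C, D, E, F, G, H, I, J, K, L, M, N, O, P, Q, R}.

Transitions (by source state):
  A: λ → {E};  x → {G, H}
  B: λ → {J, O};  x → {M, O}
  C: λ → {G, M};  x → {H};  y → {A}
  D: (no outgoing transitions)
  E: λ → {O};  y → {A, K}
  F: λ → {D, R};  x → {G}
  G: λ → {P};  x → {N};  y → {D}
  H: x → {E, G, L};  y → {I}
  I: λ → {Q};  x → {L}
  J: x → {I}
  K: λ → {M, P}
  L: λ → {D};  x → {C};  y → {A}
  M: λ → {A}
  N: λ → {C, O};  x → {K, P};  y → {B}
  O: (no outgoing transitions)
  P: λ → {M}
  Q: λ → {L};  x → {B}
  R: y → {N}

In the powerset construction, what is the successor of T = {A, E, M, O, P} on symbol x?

{A, E, G, H, M, O, P}

A on x → {G, H}.
No x-transition from E, M, O, P.
Union after reading x: {G, H}.
Now take the λ-closure:
From G via λ: add P.
From P via λ: add M.
From M via λ: add A.
From A via λ: add E.
From E via λ: add O.
No new states can be added; the closed set is {A, E, G, H, M, O, P}.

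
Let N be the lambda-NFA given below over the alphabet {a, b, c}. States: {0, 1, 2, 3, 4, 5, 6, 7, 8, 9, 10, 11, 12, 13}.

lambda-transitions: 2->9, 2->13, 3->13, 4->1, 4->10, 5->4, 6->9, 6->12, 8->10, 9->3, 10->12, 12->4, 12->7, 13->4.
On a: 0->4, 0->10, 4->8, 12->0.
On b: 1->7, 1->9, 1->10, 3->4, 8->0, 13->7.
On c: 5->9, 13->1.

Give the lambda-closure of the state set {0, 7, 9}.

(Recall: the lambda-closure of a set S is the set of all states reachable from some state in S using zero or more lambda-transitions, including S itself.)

Start with {0, 7, 9}.
From 9 via lambda: add 3.
From 3 via lambda: add 13.
From 13 via lambda: add 4.
From 4 via lambda: add 1, 10.
From 10 via lambda: add 12.
No new states can be added; the closed set is {0, 1, 3, 4, 7, 9, 10, 12, 13}.

{0, 1, 3, 4, 7, 9, 10, 12, 13}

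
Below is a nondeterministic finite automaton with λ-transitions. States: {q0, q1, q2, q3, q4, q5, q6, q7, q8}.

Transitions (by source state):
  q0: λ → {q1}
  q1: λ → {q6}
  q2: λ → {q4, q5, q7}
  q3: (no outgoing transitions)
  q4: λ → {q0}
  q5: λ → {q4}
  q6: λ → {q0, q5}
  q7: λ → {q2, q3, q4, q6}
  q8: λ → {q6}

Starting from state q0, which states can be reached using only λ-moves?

Start with {q0}.
From q0 via λ: add q1.
From q1 via λ: add q6.
From q6 via λ: add q5.
From q5 via λ: add q4.
No new states can be added; the closed set is {q0, q1, q4, q5, q6}.

{q0, q1, q4, q5, q6}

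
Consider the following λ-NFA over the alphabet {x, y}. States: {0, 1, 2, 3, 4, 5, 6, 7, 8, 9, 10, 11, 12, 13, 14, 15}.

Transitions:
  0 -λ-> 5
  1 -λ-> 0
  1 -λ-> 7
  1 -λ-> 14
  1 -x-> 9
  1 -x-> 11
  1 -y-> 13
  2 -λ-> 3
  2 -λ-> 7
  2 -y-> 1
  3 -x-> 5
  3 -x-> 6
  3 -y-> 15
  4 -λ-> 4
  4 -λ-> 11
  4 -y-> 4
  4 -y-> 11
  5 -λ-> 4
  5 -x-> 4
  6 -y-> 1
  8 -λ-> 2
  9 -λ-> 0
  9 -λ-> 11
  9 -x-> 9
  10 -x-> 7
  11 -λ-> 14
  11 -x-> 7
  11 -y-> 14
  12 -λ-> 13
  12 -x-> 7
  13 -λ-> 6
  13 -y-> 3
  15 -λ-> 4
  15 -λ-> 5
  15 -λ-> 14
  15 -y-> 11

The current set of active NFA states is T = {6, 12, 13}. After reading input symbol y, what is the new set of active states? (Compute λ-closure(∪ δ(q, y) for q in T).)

{0, 1, 3, 4, 5, 7, 11, 14}

6 on y → {1}.
13 on y → {3}.
No y-transition from 12.
Union after reading y: {1, 3}.
Now take the λ-closure:
From 1 via λ: add 0, 7, 14.
From 0 via λ: add 5.
From 5 via λ: add 4.
From 4 via λ: add 11.
No new states can be added; the closed set is {0, 1, 3, 4, 5, 7, 11, 14}.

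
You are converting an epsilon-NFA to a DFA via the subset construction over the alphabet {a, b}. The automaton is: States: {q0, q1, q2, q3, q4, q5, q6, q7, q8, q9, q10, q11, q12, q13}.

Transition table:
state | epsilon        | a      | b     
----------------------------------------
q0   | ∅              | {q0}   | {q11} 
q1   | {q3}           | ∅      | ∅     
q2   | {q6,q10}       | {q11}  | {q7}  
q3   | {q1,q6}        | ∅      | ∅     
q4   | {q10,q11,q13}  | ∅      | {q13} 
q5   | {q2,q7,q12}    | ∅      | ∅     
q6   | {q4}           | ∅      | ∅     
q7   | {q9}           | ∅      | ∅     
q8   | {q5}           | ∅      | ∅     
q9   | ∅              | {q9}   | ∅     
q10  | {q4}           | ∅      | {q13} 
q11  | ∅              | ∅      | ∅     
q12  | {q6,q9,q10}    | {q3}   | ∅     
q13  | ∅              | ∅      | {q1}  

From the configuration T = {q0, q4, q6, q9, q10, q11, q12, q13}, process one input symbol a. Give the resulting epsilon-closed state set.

{q0, q1, q3, q4, q6, q9, q10, q11, q13}

q0 on a → {q0}.
q9 on a → {q9}.
q12 on a → {q3}.
No a-transition from q4, q6, q10, q11, q13.
Union after reading a: {q0, q3, q9}.
Now take the epsilon-closure:
From q3 via epsilon: add q1, q6.
From q6 via epsilon: add q4.
From q4 via epsilon: add q10, q11, q13.
No new states can be added; the closed set is {q0, q1, q3, q4, q6, q9, q10, q11, q13}.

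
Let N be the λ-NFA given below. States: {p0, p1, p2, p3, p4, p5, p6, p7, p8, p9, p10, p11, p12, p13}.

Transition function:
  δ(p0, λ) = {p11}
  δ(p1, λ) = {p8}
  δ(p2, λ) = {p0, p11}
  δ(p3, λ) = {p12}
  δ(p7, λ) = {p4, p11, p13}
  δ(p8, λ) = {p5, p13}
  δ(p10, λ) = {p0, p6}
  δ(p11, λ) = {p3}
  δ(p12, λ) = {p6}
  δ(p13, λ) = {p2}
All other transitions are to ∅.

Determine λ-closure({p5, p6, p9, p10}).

Start with {p5, p6, p9, p10}.
From p10 via λ: add p0.
From p0 via λ: add p11.
From p11 via λ: add p3.
From p3 via λ: add p12.
No new states can be added; the closed set is {p0, p3, p5, p6, p9, p10, p11, p12}.

{p0, p3, p5, p6, p9, p10, p11, p12}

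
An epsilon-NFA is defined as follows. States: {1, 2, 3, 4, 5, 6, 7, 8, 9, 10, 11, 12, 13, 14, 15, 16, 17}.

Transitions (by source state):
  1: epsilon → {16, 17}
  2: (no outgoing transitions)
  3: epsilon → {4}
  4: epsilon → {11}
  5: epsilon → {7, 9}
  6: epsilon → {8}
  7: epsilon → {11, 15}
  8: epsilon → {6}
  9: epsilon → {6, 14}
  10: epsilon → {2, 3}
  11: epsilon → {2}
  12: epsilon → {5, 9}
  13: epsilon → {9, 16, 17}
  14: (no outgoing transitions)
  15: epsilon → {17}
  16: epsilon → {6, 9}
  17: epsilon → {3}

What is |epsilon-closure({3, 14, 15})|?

7

Start with {3, 14, 15}.
From 3 via epsilon: add 4.
From 15 via epsilon: add 17.
From 4 via epsilon: add 11.
From 11 via epsilon: add 2.
epsilon-closure = {2, 3, 4, 11, 14, 15, 17}, which has 7 states.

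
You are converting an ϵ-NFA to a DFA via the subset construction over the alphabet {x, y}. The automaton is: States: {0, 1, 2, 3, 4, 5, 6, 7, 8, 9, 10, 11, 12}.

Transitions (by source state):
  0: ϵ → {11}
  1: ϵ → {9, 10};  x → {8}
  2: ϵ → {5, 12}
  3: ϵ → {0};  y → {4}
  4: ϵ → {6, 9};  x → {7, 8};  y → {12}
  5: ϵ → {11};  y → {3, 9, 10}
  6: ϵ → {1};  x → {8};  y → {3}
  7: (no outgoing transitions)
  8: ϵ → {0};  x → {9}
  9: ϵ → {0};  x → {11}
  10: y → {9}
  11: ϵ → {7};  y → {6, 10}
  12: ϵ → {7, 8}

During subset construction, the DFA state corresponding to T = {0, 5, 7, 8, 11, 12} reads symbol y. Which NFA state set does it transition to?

{0, 1, 3, 6, 7, 9, 10, 11}

5 on y → {3, 9, 10}.
11 on y → {6, 10}.
No y-transition from 0, 7, 8, 12.
Union after reading y: {3, 6, 9, 10}.
Now take the ϵ-closure:
From 3 via ϵ: add 0.
From 6 via ϵ: add 1.
From 0 via ϵ: add 11.
From 11 via ϵ: add 7.
No new states can be added; the closed set is {0, 1, 3, 6, 7, 9, 10, 11}.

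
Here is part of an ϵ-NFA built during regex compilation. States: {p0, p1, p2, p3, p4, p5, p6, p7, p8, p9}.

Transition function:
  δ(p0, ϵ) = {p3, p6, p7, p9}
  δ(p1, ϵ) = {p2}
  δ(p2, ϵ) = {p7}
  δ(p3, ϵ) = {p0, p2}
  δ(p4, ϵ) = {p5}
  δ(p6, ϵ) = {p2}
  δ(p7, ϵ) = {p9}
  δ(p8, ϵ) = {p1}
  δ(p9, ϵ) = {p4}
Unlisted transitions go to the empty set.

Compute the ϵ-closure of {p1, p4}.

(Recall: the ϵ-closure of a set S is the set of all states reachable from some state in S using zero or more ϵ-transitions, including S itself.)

{p1, p2, p4, p5, p7, p9}

Start with {p1, p4}.
From p1 via ϵ: add p2.
From p4 via ϵ: add p5.
From p2 via ϵ: add p7.
From p7 via ϵ: add p9.
No new states can be added; the closed set is {p1, p2, p4, p5, p7, p9}.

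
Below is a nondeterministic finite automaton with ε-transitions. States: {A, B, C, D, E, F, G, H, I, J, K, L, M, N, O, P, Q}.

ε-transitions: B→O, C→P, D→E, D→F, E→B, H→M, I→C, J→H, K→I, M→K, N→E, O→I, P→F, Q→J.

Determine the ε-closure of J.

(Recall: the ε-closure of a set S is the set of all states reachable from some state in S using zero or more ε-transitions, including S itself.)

{C, F, H, I, J, K, M, P}

Start with {J}.
From J via ε: add H.
From H via ε: add M.
From M via ε: add K.
From K via ε: add I.
From I via ε: add C.
From C via ε: add P.
From P via ε: add F.
No new states can be added; the closed set is {C, F, H, I, J, K, M, P}.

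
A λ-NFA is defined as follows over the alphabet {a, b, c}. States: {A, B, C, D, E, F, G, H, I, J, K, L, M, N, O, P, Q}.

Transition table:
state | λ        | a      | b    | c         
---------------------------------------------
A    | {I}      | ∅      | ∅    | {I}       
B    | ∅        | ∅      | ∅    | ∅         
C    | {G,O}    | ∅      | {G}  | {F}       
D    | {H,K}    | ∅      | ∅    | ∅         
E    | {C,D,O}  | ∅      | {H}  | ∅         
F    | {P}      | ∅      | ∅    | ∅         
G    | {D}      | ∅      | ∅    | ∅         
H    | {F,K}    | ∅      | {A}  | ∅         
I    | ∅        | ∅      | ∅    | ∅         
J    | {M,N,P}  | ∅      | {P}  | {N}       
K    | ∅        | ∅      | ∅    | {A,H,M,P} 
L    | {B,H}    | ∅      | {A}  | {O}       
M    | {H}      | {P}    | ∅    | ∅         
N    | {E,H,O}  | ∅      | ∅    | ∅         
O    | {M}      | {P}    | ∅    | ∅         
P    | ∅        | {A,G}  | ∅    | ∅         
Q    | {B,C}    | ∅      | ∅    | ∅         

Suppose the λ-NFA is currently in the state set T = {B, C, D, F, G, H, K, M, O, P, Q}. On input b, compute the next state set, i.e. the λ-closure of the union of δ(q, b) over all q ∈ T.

C on b → {G}.
H on b → {A}.
No b-transition from B, D, F, G, K, M, O, P, Q.
Union after reading b: {A, G}.
Now take the λ-closure:
From A via λ: add I.
From G via λ: add D.
From D via λ: add H, K.
From H via λ: add F.
From F via λ: add P.
No new states can be added; the closed set is {A, D, F, G, H, I, K, P}.

{A, D, F, G, H, I, K, P}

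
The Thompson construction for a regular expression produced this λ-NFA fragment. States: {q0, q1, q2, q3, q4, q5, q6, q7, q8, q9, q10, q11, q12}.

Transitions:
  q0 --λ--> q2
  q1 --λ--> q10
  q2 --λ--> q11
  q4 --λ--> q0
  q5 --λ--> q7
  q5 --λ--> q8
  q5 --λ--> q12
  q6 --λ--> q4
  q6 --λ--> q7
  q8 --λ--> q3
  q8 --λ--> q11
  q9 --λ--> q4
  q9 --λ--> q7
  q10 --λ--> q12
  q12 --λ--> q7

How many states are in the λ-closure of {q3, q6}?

7

Start with {q3, q6}.
From q6 via λ: add q4, q7.
From q4 via λ: add q0.
From q0 via λ: add q2.
From q2 via λ: add q11.
λ-closure = {q0, q2, q3, q4, q6, q7, q11}, which has 7 states.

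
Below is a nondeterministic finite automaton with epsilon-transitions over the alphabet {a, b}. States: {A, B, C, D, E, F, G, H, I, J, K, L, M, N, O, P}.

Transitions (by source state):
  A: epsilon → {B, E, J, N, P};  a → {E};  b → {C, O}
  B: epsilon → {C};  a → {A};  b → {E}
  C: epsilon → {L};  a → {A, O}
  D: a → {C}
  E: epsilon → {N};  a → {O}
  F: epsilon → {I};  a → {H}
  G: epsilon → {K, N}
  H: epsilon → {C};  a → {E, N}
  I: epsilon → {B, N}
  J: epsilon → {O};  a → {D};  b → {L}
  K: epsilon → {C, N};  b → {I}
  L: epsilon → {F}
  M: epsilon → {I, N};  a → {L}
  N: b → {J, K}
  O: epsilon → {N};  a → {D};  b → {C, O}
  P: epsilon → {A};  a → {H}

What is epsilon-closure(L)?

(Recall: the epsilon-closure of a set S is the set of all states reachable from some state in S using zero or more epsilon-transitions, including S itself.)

{B, C, F, I, L, N}

Start with {L}.
From L via epsilon: add F.
From F via epsilon: add I.
From I via epsilon: add B, N.
From B via epsilon: add C.
No new states can be added; the closed set is {B, C, F, I, L, N}.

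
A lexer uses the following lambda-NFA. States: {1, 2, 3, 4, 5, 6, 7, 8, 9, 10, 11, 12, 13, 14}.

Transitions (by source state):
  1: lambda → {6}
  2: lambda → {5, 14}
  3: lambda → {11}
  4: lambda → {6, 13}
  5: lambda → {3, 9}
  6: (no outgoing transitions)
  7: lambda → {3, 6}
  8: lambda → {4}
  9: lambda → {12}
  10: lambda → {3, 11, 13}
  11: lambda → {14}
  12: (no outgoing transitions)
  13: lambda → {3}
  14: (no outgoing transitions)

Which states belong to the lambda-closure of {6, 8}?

{3, 4, 6, 8, 11, 13, 14}

Start with {6, 8}.
From 8 via lambda: add 4.
From 4 via lambda: add 13.
From 13 via lambda: add 3.
From 3 via lambda: add 11.
From 11 via lambda: add 14.
No new states can be added; the closed set is {3, 4, 6, 8, 11, 13, 14}.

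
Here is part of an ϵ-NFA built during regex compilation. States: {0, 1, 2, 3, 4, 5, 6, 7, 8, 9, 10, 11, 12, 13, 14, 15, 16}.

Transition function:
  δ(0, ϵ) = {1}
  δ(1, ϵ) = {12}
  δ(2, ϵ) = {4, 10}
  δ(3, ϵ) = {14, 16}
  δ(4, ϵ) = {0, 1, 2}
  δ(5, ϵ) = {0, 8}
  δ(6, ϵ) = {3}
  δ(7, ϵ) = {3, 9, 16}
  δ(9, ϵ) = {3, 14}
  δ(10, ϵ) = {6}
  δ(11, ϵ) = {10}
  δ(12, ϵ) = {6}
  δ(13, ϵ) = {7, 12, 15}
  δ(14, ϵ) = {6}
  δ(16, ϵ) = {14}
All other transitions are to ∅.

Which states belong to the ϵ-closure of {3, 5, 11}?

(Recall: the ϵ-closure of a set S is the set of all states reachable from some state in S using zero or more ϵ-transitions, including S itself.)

{0, 1, 3, 5, 6, 8, 10, 11, 12, 14, 16}

Start with {3, 5, 11}.
From 3 via ϵ: add 14, 16.
From 5 via ϵ: add 0, 8.
From 11 via ϵ: add 10.
From 0 via ϵ: add 1.
From 10 via ϵ: add 6.
From 1 via ϵ: add 12.
No new states can be added; the closed set is {0, 1, 3, 5, 6, 8, 10, 11, 12, 14, 16}.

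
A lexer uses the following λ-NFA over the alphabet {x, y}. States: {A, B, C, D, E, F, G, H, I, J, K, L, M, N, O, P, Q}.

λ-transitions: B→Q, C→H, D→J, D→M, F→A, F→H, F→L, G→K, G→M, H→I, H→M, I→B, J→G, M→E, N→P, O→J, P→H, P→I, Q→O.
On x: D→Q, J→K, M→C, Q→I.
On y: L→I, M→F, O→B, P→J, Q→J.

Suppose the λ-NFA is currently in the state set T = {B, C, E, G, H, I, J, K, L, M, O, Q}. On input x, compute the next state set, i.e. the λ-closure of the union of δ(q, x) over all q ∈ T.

{B, C, E, G, H, I, J, K, M, O, Q}

J on x → {K}.
M on x → {C}.
Q on x → {I}.
No x-transition from B, C, E, G, H, I, K, L, O.
Union after reading x: {C, I, K}.
Now take the λ-closure:
From C via λ: add H.
From I via λ: add B.
From B via λ: add Q.
From H via λ: add M.
From M via λ: add E.
From Q via λ: add O.
From O via λ: add J.
From J via λ: add G.
No new states can be added; the closed set is {B, C, E, G, H, I, J, K, M, O, Q}.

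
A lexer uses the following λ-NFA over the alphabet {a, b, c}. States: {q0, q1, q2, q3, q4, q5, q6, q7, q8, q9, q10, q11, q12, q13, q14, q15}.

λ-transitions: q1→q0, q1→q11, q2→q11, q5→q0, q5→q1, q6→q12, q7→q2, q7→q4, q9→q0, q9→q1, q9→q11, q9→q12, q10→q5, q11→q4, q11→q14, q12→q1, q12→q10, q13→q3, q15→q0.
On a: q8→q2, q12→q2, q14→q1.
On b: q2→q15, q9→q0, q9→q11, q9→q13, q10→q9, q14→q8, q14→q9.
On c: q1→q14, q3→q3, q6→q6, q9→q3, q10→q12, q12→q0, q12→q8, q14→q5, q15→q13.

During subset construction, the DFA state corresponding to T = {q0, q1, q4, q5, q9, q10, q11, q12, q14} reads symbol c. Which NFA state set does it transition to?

{q0, q1, q3, q4, q5, q8, q10, q11, q12, q14}

q1 on c → {q14}.
q9 on c → {q3}.
q10 on c → {q12}.
q12 on c → {q0, q8}.
q14 on c → {q5}.
No c-transition from q0, q4, q5, q11.
Union after reading c: {q0, q3, q5, q8, q12, q14}.
Now take the λ-closure:
From q5 via λ: add q1.
From q12 via λ: add q10.
From q1 via λ: add q11.
From q11 via λ: add q4.
No new states can be added; the closed set is {q0, q1, q3, q4, q5, q8, q10, q11, q12, q14}.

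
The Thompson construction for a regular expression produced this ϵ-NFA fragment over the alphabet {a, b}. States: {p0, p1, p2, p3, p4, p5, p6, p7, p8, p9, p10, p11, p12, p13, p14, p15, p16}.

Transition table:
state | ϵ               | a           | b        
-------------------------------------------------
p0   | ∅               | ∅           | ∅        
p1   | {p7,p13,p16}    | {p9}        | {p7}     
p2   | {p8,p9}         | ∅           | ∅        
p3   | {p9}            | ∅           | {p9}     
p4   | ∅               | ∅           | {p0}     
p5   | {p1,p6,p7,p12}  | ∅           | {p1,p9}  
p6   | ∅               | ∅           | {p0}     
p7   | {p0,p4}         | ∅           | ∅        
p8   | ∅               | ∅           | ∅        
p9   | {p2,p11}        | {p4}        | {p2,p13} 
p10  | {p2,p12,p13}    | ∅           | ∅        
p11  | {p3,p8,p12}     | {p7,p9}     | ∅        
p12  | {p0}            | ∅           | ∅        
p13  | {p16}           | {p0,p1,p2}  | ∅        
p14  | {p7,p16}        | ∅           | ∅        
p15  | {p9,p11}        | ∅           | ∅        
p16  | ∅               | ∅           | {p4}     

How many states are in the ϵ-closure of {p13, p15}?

10

Start with {p13, p15}.
From p13 via ϵ: add p16.
From p15 via ϵ: add p9, p11.
From p9 via ϵ: add p2.
From p11 via ϵ: add p3, p8, p12.
From p12 via ϵ: add p0.
ϵ-closure = {p0, p2, p3, p8, p9, p11, p12, p13, p15, p16}, which has 10 states.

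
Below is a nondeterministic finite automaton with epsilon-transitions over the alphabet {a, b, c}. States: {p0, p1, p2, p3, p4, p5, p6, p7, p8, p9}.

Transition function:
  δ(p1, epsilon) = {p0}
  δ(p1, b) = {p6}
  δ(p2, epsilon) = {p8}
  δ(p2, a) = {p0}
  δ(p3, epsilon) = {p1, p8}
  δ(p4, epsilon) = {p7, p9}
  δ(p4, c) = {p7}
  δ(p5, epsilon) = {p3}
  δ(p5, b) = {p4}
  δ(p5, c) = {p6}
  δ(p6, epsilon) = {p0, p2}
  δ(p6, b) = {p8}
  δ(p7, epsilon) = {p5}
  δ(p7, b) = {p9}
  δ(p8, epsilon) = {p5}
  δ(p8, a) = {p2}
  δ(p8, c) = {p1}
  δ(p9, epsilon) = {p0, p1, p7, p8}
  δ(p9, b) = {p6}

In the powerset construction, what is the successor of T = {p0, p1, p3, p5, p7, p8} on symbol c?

p5 on c → {p6}.
p8 on c → {p1}.
No c-transition from p0, p1, p3, p7.
Union after reading c: {p1, p6}.
Now take the epsilon-closure:
From p1 via epsilon: add p0.
From p6 via epsilon: add p2.
From p2 via epsilon: add p8.
From p8 via epsilon: add p5.
From p5 via epsilon: add p3.
No new states can be added; the closed set is {p0, p1, p2, p3, p5, p6, p8}.

{p0, p1, p2, p3, p5, p6, p8}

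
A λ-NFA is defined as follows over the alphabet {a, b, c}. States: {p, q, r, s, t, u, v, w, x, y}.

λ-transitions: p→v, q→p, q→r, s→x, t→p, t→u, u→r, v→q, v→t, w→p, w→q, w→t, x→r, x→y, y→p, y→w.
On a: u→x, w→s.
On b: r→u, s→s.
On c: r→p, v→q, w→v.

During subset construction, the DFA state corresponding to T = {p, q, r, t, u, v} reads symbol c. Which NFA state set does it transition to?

r on c → {p}.
v on c → {q}.
No c-transition from p, q, t, u.
Union after reading c: {p, q}.
Now take the λ-closure:
From p via λ: add v.
From q via λ: add r.
From v via λ: add t.
From t via λ: add u.
No new states can be added; the closed set is {p, q, r, t, u, v}.

{p, q, r, t, u, v}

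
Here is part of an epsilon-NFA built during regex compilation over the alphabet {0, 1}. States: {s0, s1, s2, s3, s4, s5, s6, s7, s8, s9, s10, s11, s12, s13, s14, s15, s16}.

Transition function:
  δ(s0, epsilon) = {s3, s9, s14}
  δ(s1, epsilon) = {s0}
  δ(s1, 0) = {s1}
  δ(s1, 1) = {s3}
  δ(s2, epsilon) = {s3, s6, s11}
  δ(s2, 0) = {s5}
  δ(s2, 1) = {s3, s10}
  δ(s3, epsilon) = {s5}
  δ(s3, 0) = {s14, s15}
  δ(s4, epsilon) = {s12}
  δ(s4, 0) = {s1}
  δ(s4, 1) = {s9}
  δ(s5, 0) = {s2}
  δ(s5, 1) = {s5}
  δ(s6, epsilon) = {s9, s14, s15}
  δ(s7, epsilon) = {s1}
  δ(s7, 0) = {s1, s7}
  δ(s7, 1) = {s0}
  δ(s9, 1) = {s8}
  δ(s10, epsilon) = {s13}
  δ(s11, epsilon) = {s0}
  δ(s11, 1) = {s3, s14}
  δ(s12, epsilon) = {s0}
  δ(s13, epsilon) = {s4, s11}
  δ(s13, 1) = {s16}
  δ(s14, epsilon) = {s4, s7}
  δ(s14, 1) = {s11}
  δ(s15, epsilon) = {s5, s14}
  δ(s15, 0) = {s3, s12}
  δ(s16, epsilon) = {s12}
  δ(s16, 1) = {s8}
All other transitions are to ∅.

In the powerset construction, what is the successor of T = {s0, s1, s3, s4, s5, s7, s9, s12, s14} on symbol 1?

s1 on 1 → {s3}.
s4 on 1 → {s9}.
s5 on 1 → {s5}.
s7 on 1 → {s0}.
s9 on 1 → {s8}.
s14 on 1 → {s11}.
No 1-transition from s0, s3, s12.
Union after reading 1: {s0, s3, s5, s8, s9, s11}.
Now take the epsilon-closure:
From s0 via epsilon: add s14.
From s14 via epsilon: add s4, s7.
From s4 via epsilon: add s12.
From s7 via epsilon: add s1.
No new states can be added; the closed set is {s0, s1, s3, s4, s5, s7, s8, s9, s11, s12, s14}.

{s0, s1, s3, s4, s5, s7, s8, s9, s11, s12, s14}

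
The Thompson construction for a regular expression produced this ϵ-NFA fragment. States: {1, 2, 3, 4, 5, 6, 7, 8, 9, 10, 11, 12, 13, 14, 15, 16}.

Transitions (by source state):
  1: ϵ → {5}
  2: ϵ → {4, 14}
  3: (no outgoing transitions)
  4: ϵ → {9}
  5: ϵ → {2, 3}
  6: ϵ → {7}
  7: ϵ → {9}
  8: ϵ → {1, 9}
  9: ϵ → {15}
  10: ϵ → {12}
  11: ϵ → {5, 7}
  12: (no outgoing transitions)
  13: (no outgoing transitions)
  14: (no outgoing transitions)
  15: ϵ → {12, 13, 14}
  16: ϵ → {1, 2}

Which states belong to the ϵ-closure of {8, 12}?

{1, 2, 3, 4, 5, 8, 9, 12, 13, 14, 15}

Start with {8, 12}.
From 8 via ϵ: add 1, 9.
From 1 via ϵ: add 5.
From 9 via ϵ: add 15.
From 5 via ϵ: add 2, 3.
From 15 via ϵ: add 13, 14.
From 2 via ϵ: add 4.
No new states can be added; the closed set is {1, 2, 3, 4, 5, 8, 9, 12, 13, 14, 15}.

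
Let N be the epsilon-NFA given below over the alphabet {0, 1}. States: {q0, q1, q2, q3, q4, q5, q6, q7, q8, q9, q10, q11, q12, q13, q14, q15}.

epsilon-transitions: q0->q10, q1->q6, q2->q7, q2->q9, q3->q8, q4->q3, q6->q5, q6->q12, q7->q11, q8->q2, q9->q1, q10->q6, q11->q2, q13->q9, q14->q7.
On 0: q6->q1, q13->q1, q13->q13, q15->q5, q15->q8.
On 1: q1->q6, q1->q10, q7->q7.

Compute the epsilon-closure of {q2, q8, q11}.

{q1, q2, q5, q6, q7, q8, q9, q11, q12}

Start with {q2, q8, q11}.
From q2 via epsilon: add q7, q9.
From q9 via epsilon: add q1.
From q1 via epsilon: add q6.
From q6 via epsilon: add q5, q12.
No new states can be added; the closed set is {q1, q2, q5, q6, q7, q8, q9, q11, q12}.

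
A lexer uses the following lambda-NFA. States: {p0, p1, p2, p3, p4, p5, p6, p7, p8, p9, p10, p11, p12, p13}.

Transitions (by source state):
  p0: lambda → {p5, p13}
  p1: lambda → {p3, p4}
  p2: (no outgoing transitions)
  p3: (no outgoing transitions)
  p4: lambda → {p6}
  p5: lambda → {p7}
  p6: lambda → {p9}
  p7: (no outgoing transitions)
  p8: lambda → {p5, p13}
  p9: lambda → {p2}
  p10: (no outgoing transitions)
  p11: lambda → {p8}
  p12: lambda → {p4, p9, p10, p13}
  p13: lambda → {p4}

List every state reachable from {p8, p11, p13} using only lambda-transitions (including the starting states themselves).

Start with {p8, p11, p13}.
From p8 via lambda: add p5.
From p13 via lambda: add p4.
From p4 via lambda: add p6.
From p5 via lambda: add p7.
From p6 via lambda: add p9.
From p9 via lambda: add p2.
No new states can be added; the closed set is {p2, p4, p5, p6, p7, p8, p9, p11, p13}.

{p2, p4, p5, p6, p7, p8, p9, p11, p13}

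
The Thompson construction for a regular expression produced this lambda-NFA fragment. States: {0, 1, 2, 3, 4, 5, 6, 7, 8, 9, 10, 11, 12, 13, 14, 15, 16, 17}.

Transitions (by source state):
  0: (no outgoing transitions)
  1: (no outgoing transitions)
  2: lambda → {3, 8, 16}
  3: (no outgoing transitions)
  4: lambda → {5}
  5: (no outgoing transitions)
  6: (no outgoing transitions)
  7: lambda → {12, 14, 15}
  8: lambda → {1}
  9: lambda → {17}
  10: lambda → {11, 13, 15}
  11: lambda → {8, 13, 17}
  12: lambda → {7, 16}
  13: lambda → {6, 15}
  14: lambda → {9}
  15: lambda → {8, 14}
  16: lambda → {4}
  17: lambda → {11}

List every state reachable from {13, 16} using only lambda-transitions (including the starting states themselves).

Start with {13, 16}.
From 13 via lambda: add 6, 15.
From 16 via lambda: add 4.
From 4 via lambda: add 5.
From 15 via lambda: add 8, 14.
From 8 via lambda: add 1.
From 14 via lambda: add 9.
From 9 via lambda: add 17.
From 17 via lambda: add 11.
No new states can be added; the closed set is {1, 4, 5, 6, 8, 9, 11, 13, 14, 15, 16, 17}.

{1, 4, 5, 6, 8, 9, 11, 13, 14, 15, 16, 17}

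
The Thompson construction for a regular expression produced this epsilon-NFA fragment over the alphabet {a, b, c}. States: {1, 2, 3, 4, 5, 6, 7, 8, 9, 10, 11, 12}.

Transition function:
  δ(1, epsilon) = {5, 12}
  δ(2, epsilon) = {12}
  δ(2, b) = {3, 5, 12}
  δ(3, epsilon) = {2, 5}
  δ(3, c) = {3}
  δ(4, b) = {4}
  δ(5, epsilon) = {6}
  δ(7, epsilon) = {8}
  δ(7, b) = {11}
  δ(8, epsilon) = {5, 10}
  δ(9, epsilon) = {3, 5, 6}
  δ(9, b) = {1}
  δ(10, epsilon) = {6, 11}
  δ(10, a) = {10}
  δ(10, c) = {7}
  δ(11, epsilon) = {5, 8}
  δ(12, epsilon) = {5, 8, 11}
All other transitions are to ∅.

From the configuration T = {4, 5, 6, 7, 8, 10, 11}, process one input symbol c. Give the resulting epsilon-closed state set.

10 on c → {7}.
No c-transition from 4, 5, 6, 7, 8, 11.
Union after reading c: {7}.
Now take the epsilon-closure:
From 7 via epsilon: add 8.
From 8 via epsilon: add 5, 10.
From 5 via epsilon: add 6.
From 10 via epsilon: add 11.
No new states can be added; the closed set is {5, 6, 7, 8, 10, 11}.

{5, 6, 7, 8, 10, 11}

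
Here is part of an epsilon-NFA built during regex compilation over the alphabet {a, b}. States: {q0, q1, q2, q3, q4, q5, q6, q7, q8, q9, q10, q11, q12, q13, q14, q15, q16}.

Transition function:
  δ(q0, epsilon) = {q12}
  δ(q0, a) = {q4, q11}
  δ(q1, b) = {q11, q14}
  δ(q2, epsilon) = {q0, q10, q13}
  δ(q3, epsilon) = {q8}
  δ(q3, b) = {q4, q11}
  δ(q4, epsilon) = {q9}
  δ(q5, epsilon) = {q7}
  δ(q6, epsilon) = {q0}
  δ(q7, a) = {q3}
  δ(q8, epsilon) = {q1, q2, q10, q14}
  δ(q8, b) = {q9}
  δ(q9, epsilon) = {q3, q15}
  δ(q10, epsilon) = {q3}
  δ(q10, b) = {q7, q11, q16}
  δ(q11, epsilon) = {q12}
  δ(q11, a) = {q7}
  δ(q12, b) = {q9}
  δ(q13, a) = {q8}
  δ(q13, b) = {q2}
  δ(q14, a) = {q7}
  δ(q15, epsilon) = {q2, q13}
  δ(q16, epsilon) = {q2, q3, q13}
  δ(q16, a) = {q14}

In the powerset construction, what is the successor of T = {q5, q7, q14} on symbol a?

{q0, q1, q2, q3, q7, q8, q10, q12, q13, q14}

q7 on a → {q3}.
q14 on a → {q7}.
No a-transition from q5.
Union after reading a: {q3, q7}.
Now take the epsilon-closure:
From q3 via epsilon: add q8.
From q8 via epsilon: add q1, q2, q10, q14.
From q2 via epsilon: add q0, q13.
From q0 via epsilon: add q12.
No new states can be added; the closed set is {q0, q1, q2, q3, q7, q8, q10, q12, q13, q14}.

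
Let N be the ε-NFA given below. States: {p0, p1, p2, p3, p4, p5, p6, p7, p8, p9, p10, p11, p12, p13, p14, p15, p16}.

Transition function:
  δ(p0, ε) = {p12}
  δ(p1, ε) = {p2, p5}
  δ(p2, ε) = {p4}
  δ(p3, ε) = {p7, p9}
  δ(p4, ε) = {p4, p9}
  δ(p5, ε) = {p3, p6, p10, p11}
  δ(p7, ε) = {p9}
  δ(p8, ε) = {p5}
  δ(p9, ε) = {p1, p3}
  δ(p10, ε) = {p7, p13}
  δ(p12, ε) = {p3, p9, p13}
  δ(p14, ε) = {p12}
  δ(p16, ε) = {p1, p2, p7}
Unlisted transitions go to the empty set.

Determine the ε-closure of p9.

{p1, p2, p3, p4, p5, p6, p7, p9, p10, p11, p13}

Start with {p9}.
From p9 via ε: add p1, p3.
From p1 via ε: add p2, p5.
From p3 via ε: add p7.
From p2 via ε: add p4.
From p5 via ε: add p6, p10, p11.
From p10 via ε: add p13.
No new states can be added; the closed set is {p1, p2, p3, p4, p5, p6, p7, p9, p10, p11, p13}.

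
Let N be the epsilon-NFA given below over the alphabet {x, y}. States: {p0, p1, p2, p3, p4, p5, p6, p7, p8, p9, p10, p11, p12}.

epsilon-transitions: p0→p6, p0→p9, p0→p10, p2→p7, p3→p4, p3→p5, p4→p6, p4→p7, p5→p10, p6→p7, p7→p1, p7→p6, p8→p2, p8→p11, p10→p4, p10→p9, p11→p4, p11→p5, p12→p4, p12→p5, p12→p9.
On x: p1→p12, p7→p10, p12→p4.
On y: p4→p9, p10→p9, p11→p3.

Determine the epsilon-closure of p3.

Start with {p3}.
From p3 via epsilon: add p4, p5.
From p4 via epsilon: add p6, p7.
From p5 via epsilon: add p10.
From p7 via epsilon: add p1.
From p10 via epsilon: add p9.
No new states can be added; the closed set is {p1, p3, p4, p5, p6, p7, p9, p10}.

{p1, p3, p4, p5, p6, p7, p9, p10}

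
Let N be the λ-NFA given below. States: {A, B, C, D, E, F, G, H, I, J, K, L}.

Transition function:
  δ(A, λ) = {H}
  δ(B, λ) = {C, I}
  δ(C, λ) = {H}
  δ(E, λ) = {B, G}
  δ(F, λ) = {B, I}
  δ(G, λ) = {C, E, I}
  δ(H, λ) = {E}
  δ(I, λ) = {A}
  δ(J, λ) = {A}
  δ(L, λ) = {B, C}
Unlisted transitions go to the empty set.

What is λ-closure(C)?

{A, B, C, E, G, H, I}

Start with {C}.
From C via λ: add H.
From H via λ: add E.
From E via λ: add B, G.
From B via λ: add I.
From I via λ: add A.
No new states can be added; the closed set is {A, B, C, E, G, H, I}.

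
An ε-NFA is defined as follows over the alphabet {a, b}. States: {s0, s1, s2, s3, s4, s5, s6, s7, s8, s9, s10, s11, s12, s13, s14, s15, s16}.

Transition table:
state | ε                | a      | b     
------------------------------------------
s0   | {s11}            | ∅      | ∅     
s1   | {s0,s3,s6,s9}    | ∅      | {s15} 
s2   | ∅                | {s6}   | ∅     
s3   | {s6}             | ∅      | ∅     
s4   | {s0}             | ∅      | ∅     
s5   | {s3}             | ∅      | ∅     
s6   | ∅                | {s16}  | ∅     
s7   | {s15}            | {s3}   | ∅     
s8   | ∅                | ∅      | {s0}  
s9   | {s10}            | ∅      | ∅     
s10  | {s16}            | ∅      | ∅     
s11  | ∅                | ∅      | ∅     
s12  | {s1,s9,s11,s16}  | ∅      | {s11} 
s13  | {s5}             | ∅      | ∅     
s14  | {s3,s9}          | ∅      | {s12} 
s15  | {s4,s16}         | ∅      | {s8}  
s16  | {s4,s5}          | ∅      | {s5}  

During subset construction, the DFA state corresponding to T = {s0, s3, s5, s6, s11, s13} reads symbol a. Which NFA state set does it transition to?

s6 on a → {s16}.
No a-transition from s0, s3, s5, s11, s13.
Union after reading a: {s16}.
Now take the ε-closure:
From s16 via ε: add s4, s5.
From s4 via ε: add s0.
From s5 via ε: add s3.
From s0 via ε: add s11.
From s3 via ε: add s6.
No new states can be added; the closed set is {s0, s3, s4, s5, s6, s11, s16}.

{s0, s3, s4, s5, s6, s11, s16}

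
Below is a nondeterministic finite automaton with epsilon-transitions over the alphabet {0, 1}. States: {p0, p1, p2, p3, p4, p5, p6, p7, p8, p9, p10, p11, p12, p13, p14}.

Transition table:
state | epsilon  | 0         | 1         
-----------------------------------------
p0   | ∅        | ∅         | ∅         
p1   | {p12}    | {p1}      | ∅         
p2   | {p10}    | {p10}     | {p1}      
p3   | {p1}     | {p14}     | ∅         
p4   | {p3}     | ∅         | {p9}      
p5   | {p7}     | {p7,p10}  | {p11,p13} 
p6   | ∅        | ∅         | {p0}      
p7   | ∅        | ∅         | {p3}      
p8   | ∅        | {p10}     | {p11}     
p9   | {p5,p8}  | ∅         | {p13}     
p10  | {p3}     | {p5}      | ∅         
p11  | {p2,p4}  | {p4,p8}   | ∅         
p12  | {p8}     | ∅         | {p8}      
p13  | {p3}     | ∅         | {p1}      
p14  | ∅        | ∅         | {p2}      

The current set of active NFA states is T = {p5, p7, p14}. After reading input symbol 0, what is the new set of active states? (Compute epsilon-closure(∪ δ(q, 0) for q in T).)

{p1, p3, p7, p8, p10, p12}

p5 on 0 → {p7, p10}.
No 0-transition from p7, p14.
Union after reading 0: {p7, p10}.
Now take the epsilon-closure:
From p10 via epsilon: add p3.
From p3 via epsilon: add p1.
From p1 via epsilon: add p12.
From p12 via epsilon: add p8.
No new states can be added; the closed set is {p1, p3, p7, p8, p10, p12}.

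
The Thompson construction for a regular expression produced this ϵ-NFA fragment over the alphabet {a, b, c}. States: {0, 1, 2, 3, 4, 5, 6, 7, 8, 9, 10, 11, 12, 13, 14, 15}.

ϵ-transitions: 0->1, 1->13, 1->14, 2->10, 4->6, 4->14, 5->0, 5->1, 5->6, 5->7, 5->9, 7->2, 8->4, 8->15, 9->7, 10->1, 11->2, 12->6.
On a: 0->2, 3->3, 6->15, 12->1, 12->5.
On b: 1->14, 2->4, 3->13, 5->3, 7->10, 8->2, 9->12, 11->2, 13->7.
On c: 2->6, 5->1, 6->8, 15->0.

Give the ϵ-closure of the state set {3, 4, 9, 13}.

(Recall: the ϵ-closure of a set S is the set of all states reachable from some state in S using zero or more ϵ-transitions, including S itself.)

Start with {3, 4, 9, 13}.
From 4 via ϵ: add 6, 14.
From 9 via ϵ: add 7.
From 7 via ϵ: add 2.
From 2 via ϵ: add 10.
From 10 via ϵ: add 1.
No new states can be added; the closed set is {1, 2, 3, 4, 6, 7, 9, 10, 13, 14}.

{1, 2, 3, 4, 6, 7, 9, 10, 13, 14}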